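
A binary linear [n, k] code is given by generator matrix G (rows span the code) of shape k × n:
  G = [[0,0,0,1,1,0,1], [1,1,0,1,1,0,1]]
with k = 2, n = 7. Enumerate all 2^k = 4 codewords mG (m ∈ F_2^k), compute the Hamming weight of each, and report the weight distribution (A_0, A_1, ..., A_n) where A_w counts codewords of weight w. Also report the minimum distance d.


Weight distribution: A_0 = 1, A_2 = 1, A_3 = 1, A_5 = 1. Minimum distance d = 2.

Enumerate all 2^2 = 4 messages m ∈ F_2^2.
For each, compute codeword c = mG in F_2^7, then tally its weight.
  m = 00 → c = 0000000, weight = 0.
  m = 10 → c = 0001101, weight = 3.
  m = 01 → c = 1101101, weight = 5.
  m = 11 → c = 1100000, weight = 2.
Tally weights:
  weight 0: 1 codewords.
  weight 2: 1 codewords.
  weight 3: 1 codewords.
  weight 5: 1 codewords.
Minimum distance d = smallest w > 0 with A_w > 0 = 2.
Sanity: Σ A_w = 4 = 2^2 = 4 ✓.


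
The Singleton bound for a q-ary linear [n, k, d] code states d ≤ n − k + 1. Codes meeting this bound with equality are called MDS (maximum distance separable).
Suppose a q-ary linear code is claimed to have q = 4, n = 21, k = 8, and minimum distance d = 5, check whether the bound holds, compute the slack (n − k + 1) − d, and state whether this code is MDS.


Singleton RHS = n − k + 1 = 14, slack = 9, bound satisfied, not MDS.

Singleton bound: d ≤ n − k + 1.
Here n = 21, k = 8, so n − k + 1 = 14.
Given d = 5, check d ≤ 14: YES.
Slack = (n − k + 1) − d = 9.
The code is NOT MDS (slack = 9 > 0).
Description: the claimed parameters are [21, 8, 5]_4; such a code would be non-MDS.


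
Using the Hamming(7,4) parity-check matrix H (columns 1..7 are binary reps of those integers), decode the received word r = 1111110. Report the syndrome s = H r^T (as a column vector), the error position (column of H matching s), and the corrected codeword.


s = (1, 1, 1)^T, error position = 7, corrected codeword c = 1111111

Compute s = H r^T mod 2 one row at a time:
  s_1 = 1 + 1 + 1 + 0 = 3 ≡ 1 (mod 2).
  s_2 = 1 + 1 + 1 + 0 = 3 ≡ 1 (mod 2).
  s_3 = 1 + 1 + 1 + 0 = 3 ≡ 1 (mod 2).
s = (1, 1, 1)^T — this equals column 7 of H (binary 111), so error is at position 7.
Correct: flip bit 7 of r = 1111110 to get c = 1111111.


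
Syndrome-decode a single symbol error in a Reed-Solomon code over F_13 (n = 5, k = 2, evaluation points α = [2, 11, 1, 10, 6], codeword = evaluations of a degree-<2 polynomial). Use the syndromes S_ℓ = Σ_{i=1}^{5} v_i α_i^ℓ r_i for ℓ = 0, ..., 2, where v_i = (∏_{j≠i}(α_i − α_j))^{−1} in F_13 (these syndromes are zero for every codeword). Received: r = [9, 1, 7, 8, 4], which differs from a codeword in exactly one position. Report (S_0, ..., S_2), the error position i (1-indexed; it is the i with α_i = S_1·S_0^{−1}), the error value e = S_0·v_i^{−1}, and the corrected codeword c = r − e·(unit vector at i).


S = (2, 7, 5), error at position 4, error magnitude e = 9, c = [9, 1, 7, 12, 4].

Step 1: column multipliers v_i = (∏_{j≠i}(α_i − α_j))^{−1} mod 13.
  i = 1 (α = 2): (2−11)(2−1)(2−10)(2−6) = (−9)·1·(−8)·(−4) = −288 ≡ 11, so v_1 = 11^{−1} = 6 (mod 13).
  i = 2 (α = 11): (11−2)(11−1)(11−10)(11−6) = 9·10·1·5 = 450 ≡ 8, so v_2 = 8^{−1} = 5 (mod 13).
  i = 3 (α = 1): (1−2)(1−11)(1−10)(1−6) = (−1)·(−10)·(−9)·(−5) = 450 ≡ 8, so v_3 = 8^{−1} = 5 (mod 13).
  i = 4 (α = 10): (10−2)(10−11)(10−1)(10−6) = 8·(−1)·9·4 = −288 ≡ 11, so v_4 = 11^{−1} = 6 (mod 13).
  i = 5 (α = 6): (6−2)(6−11)(6−1)(6−10) = 4·(−5)·5·(−4) = 400 ≡ 10, so v_5 = 10^{−1} = 4 (mod 13).
  v = [6, 5, 5, 6, 4].
Step 2: syndromes of r = [9, 1, 7, 8, 4] (all sums mod 13).
  S_0 = Σ v_i r_i = 6·9 + 5·1 + 5·7 + 6·8 + 4·4 = 158 ≡ 2.
  S_1 = Σ v_i α_i r_i = 6·2·9 + 5·11·1 + 5·1·7 + 6·10·8 + 4·6·4 = 774 ≡ 7.
  α_i^2 mod 13 = [4, 4, 1, 9, 10].
  S_2 = Σ v_i α_i^2 r_i = 6·4·9 + 5·4·1 + 5·1·7 + 6·9·8 + 4·10·4 = 863 ≡ 5.
  S = (2, 7, 5) ≠ 0, so r is not a codeword (an error is present).
Step 3: locate the error. For a single error e at position i, S_ℓ = v_i·e·α_i^ℓ, so α_err = S_1/S_0.
  S_0^{−1} = 2^{−1} = 7 (mod 13), so α_err = 7·7 = 49 ≡ 10 = α_4. Error position i = 4.
  Consistency check: S_2/S_1 = 5·2 = 10 ≡ 10 = α_err ✓ (single-error assumption holds).
Step 4: error magnitude e = S_0/v_4 = S_0·∏_{j≠4}(α_4 − α_j) = 2·11 = 22 ≡ 9 (mod 13).
Step 5: correct position 4: c_4 = r_4 − e = 8 − 9 ≡ 12 (mod 13). Hence c = [9, 1, 7, 12, 4].
  Check: interpolating c through the α_i gives m(x) = 5 + 2·x (degree < 2) with m(α_i) = c_i for every i, so c is indeed a codeword.


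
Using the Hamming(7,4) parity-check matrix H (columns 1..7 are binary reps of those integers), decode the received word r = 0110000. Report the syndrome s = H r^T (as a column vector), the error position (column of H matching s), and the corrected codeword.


s = (0, 0, 1)^T, error position = 1, corrected codeword c = 1110000

Compute s = H r^T mod 2 one row at a time:
  s_1 = 0 + 0 + 0 + 0 = 0 ≡ 0 (mod 2).
  s_2 = 1 + 1 + 0 + 0 = 2 ≡ 0 (mod 2).
  s_3 = 0 + 1 + 0 + 0 = 1 ≡ 1 (mod 2).
s = (0, 0, 1)^T — this equals column 1 of H (binary 001), so error is at position 1.
Correct: flip bit 1 of r = 0110000 to get c = 1110000.


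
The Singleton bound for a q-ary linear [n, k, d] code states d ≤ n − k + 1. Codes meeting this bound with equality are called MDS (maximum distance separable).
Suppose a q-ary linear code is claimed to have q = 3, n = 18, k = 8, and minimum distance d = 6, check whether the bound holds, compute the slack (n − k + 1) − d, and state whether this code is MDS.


Singleton RHS = n − k + 1 = 11, slack = 5, bound satisfied, not MDS.

Singleton bound: d ≤ n − k + 1.
Here n = 18, k = 8, so n − k + 1 = 11.
Given d = 6, check d ≤ 11: YES.
Slack = (n − k + 1) − d = 5.
The code is NOT MDS (slack = 5 > 0).
Description: the claimed parameters are [18, 8, 6]_3; such a code would be non-MDS.


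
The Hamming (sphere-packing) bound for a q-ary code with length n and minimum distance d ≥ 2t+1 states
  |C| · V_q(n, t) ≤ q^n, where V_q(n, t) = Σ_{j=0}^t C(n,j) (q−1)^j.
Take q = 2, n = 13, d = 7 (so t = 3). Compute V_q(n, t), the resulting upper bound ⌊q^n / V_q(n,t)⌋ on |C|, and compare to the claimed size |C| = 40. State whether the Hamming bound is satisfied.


V_q(n, t) = 378, q^n = 8192, Hamming bound = 21, |C| = 40 > bound (violated).

Step 1: Compute V_q(n, t) = Σ_{j=0}^3 C(n, j) (q−1)^j.
  j = 0: C(13,0)·(1)^0 = 1·1 = 1.
  j = 1: C(13,1)·(1)^1 = 13·1 = 13.
  j = 2: C(13,2)·(1)^2 = 78·1 = 78.
  j = 3: C(13,3)·(1)^3 = 286·1 = 286.
  V_q(n, t) = 1 + 13 + 78 + 286 = 378.
Step 2: q^n = 2^13 = 8192.
Step 3: Hamming bound ⌊q^n / V_q(n,t)⌋ = ⌊8192/378⌋ = 21.
Step 4: Compare |C| = 40 to 21: violated.
The claimed |C| lies above the Hamming bound, so no 2-ary code of length 13 with d ≥ 7 can have 40 codewords.


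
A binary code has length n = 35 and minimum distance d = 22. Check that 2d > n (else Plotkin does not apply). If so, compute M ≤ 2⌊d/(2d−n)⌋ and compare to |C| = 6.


Plotkin bound M ≤ 4; given |C| = 6 > bound (violated).

Check applicability: 2d = 44, n = 35.
2d − n = 9 > 0, so Plotkin applies.
Compute d/(2d−n) = 22/9 ≈ 2.4444.
⌊d/(2d−n)⌋ = 2.
Plotkin bound: M ≤ 2·2 = 4.
Given |C| = 6, check: VIOLATED.
This |C| is above the Plotkin bound, so no binary code with n = 35, d = 22 and 6 codewords exists.


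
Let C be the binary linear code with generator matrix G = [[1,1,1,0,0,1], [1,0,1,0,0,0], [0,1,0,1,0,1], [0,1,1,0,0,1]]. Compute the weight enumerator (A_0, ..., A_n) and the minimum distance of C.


Weight distribution: A_0 = 1, A_1 = 3, A_2 = 4, A_3 = 4, A_4 = 3, A_5 = 1. Minimum distance d = 1.

Enumerate all 2^4 = 16 messages m ∈ F_2^4.
For each, compute codeword c = mG in F_2^6, then tally its weight.
  m = 0000 → c = 000000, weight = 0.
  m = 1000 → c = 111001, weight = 4.
  m = 0100 → c = 101000, weight = 2.
  m = 1100 → c = 010001, weight = 2.
  m = 0010 → c = 010101, weight = 3.
  m = 1010 → c = 101100, weight = 3.
  m = 0110 → c = 111101, weight = 5.
  m = 1110 → c = 000100, weight = 1.
  m = 0001 → c = 011001, weight = 3.
  m = 1001 → c = 100000, weight = 1.
  m = 0101 → c = 110001, weight = 3.
  m = 1101 → c = 001000, weight = 1.
  m = 0011 → c = 001100, weight = 2.
  m = 1011 → c = 110101, weight = 4.
  m = 0111 → c = 100100, weight = 2.
  m = 1111 → c = 011101, weight = 4.
Tally weights:
  weight 0: 1 codewords.
  weight 1: 3 codewords.
  weight 2: 4 codewords.
  weight 3: 4 codewords.
  weight 4: 3 codewords.
  weight 5: 1 codewords.
Minimum distance d = smallest w > 0 with A_w > 0 = 1.
Sanity: Σ A_w = 16 = 2^4 = 16 ✓.


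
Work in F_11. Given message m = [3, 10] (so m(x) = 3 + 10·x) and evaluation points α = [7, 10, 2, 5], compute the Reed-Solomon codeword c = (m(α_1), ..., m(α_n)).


c = [7, 4, 1, 9]

Message polynomial: m(x) = 3 + 10·x (mod 11).
For each evaluation point α_i, compute m(α_i) mod 11:
  α_1 = 7: Horner steps 10 → 7, so m(7) = 7.
  α_2 = 10: Horner steps 10 → 4, so m(10) = 4.
  α_3 = 2: Horner steps 10 → 1, so m(2) = 1.
  α_4 = 5: Horner steps 10 → 9, so m(5) = 9.
Codeword c = [7, 4, 1, 9] ∈ F_11^4.


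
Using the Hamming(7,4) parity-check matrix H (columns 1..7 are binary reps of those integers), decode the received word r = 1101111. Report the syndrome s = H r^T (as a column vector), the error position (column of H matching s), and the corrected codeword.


s = (0, 1, 1)^T, error position = 3, corrected codeword c = 1111111

Compute s = H r^T mod 2 one row at a time:
  s_1 = 1 + 1 + 1 + 1 = 4 ≡ 0 (mod 2).
  s_2 = 1 + 0 + 1 + 1 = 3 ≡ 1 (mod 2).
  s_3 = 1 + 0 + 1 + 1 = 3 ≡ 1 (mod 2).
s = (0, 1, 1)^T — this equals column 3 of H (binary 011), so error is at position 3.
Correct: flip bit 3 of r = 1101111 to get c = 1111111.


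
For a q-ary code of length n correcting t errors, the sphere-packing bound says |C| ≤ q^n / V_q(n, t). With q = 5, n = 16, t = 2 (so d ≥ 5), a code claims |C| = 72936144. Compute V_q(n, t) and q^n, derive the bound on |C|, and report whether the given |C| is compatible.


V_q(n, t) = 1985, q^n = 152587890625, Hamming bound = 76870473, |C| = 72936144 ≤ bound (satisfied).

Step 1: Compute V_q(n, t) = Σ_{j=0}^2 C(n, j) (q−1)^j.
  j = 0: C(16,0)·(4)^0 = 1·1 = 1.
  j = 1: C(16,1)·(4)^1 = 16·4 = 64.
  j = 2: C(16,2)·(4)^2 = 120·16 = 1920.
  V_q(n, t) = 1 + 64 + 1920 = 1985.
Step 2: q^n = 5^16 = 152587890625.
Step 3: Hamming bound ⌊q^n / V_q(n,t)⌋ = ⌊152587890625/1985⌋ = 76870473.
Step 4: Compare |C| = 72936144 to 76870473: satisfied.
The claimed |C| lies below the Hamming bound.


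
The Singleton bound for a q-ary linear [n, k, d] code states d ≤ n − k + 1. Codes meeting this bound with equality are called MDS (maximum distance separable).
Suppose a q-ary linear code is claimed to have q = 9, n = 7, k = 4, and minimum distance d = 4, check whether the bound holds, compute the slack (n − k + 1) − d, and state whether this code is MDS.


Singleton RHS = n − k + 1 = 4, slack = 0, bound satisfied, MDS.

Singleton bound: d ≤ n − k + 1.
Here n = 7, k = 4, so n − k + 1 = 4.
Given d = 4, check d ≤ 4: YES.
Slack = (n − k + 1) − d = 0.
The code is MDS (slack = 0).
Description: the claimed parameters are [7, 4, 4]_9; such a code would be MDS (meets Singleton bound).


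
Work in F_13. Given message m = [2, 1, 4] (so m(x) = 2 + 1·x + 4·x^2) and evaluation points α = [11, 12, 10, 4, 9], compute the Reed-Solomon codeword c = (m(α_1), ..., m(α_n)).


c = [3, 5, 9, 5, 10]

Message polynomial: m(x) = 2 + 1·x + 4·x^2 (mod 13).
For each evaluation point α_i, compute m(α_i) mod 13:
  α_1 = 11: Horner steps 4 → 6 → 3, so m(11) = 3.
  α_2 = 12: Horner steps 4 → 10 → 5, so m(12) = 5.
  α_3 = 10: Horner steps 4 → 2 → 9, so m(10) = 9.
  α_4 = 4: Horner steps 4 → 4 → 5, so m(4) = 5.
  α_5 = 9: Horner steps 4 → 11 → 10, so m(9) = 10.
Codeword c = [3, 5, 9, 5, 10] ∈ F_13^5.


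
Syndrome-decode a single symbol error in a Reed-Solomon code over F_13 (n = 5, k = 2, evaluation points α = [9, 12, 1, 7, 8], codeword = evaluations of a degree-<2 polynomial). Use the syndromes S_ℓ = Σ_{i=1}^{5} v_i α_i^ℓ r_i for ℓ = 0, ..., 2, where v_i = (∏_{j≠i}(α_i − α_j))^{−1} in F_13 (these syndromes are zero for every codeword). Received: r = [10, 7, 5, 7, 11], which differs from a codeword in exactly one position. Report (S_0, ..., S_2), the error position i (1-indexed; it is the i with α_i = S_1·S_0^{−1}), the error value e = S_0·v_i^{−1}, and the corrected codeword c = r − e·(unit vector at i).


S = (12, 6, 3), error at position 4, error magnitude e = 8, c = [10, 7, 5, 12, 11].

Step 1: column multipliers v_i = (∏_{j≠i}(α_i − α_j))^{−1} mod 13.
  i = 1 (α = 9): (9−12)(9−1)(9−7)(9−8) = (−3)·8·2·1 = −48 ≡ 4, so v_1 = 4^{−1} = 10 (mod 13).
  i = 2 (α = 12): (12−9)(12−1)(12−7)(12−8) = 3·11·5·4 = 660 ≡ 10, so v_2 = 10^{−1} = 4 (mod 13).
  i = 3 (α = 1): (1−9)(1−12)(1−7)(1−8) = (−8)·(−11)·(−6)·(−7) = 3696 ≡ 4, so v_3 = 4^{−1} = 10 (mod 13).
  i = 4 (α = 7): (7−9)(7−12)(7−1)(7−8) = (−2)·(−5)·6·(−1) = −60 ≡ 5, so v_4 = 5^{−1} = 8 (mod 13).
  i = 5 (α = 8): (8−9)(8−12)(8−1)(8−7) = (−1)·(−4)·7·1 = 28 ≡ 2, so v_5 = 2^{−1} = 7 (mod 13).
  v = [10, 4, 10, 8, 7].
Step 2: syndromes of r = [10, 7, 5, 7, 11] (all sums mod 13).
  S_0 = Σ v_i r_i = 10·10 + 4·7 + 10·5 + 8·7 + 7·11 = 311 ≡ 12.
  S_1 = Σ v_i α_i r_i = 10·9·10 + 4·12·7 + 10·1·5 + 8·7·7 + 7·8·11 = 2294 ≡ 6.
  α_i^2 mod 13 = [3, 1, 1, 10, 12].
  S_2 = Σ v_i α_i^2 r_i = 10·3·10 + 4·1·7 + 10·1·5 + 8·10·7 + 7·12·11 = 1862 ≡ 3.
  S = (12, 6, 3) ≠ 0, so r is not a codeword (an error is present).
Step 3: locate the error. For a single error e at position i, S_ℓ = v_i·e·α_i^ℓ, so α_err = S_1/S_0.
  S_0^{−1} = 12^{−1} = 12 (mod 13), so α_err = 6·12 = 72 ≡ 7 = α_4. Error position i = 4.
  Consistency check: S_2/S_1 = 3·11 = 33 ≡ 7 = α_err ✓ (single-error assumption holds).
Step 4: error magnitude e = S_0/v_4 = S_0·∏_{j≠4}(α_4 − α_j) = 12·5 = 60 ≡ 8 (mod 13).
Step 5: correct position 4: c_4 = r_4 − e = 7 − 8 ≡ 12 (mod 13). Hence c = [10, 7, 5, 12, 11].
  Check: interpolating c through the α_i gives m(x) = 6 + 12·x (degree < 2) with m(α_i) = c_i for every i, so c is indeed a codeword.


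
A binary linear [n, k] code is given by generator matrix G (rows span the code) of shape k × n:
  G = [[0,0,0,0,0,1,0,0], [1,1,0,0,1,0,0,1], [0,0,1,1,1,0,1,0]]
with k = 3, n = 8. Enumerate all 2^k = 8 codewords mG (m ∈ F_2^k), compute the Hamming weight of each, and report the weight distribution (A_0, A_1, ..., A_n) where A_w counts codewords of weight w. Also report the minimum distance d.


Weight distribution: A_0 = 1, A_1 = 1, A_4 = 2, A_5 = 2, A_6 = 1, A_7 = 1. Minimum distance d = 1.

Enumerate all 2^3 = 8 messages m ∈ F_2^3.
For each, compute codeword c = mG in F_2^8, then tally its weight.
  m = 000 → c = 00000000, weight = 0.
  m = 100 → c = 00000100, weight = 1.
  m = 010 → c = 11001001, weight = 4.
  m = 110 → c = 11001101, weight = 5.
  m = 001 → c = 00111010, weight = 4.
  m = 101 → c = 00111110, weight = 5.
  m = 011 → c = 11110011, weight = 6.
  m = 111 → c = 11110111, weight = 7.
Tally weights:
  weight 0: 1 codewords.
  weight 1: 1 codewords.
  weight 4: 2 codewords.
  weight 5: 2 codewords.
  weight 6: 1 codewords.
  weight 7: 1 codewords.
Minimum distance d = smallest w > 0 with A_w > 0 = 1.
Sanity: Σ A_w = 8 = 2^3 = 8 ✓.


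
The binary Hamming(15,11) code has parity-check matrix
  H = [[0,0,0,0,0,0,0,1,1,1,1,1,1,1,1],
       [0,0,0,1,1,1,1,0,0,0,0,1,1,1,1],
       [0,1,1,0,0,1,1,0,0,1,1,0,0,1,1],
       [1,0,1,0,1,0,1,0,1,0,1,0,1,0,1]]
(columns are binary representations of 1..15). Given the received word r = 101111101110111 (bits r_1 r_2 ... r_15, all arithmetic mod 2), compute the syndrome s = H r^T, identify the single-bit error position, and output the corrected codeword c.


s = (0, 1, 1, 0)^T, error position = 6, corrected codeword c = 101110101110111

Compute s = H r^T mod 2 one row at a time:
  s_1 = 0 + 1 + 1 + 1 + 0 + 1 + 1 + 1 = 6 ≡ 0 (mod 2).
  s_2 = 1 + 1 + 1 + 1 + 0 + 1 + 1 + 1 = 7 ≡ 1 (mod 2).
  s_3 = 0 + 1 + 1 + 1 + 1 + 1 + 1 + 1 = 7 ≡ 1 (mod 2).
  s_4 = 1 + 1 + 1 + 1 + 1 + 1 + 1 + 1 = 8 ≡ 0 (mod 2).
s = (0, 1, 1, 0)^T — this equals column 6 of H (binary 0110), so error is at position 6.
Correct: flip bit 6 of r = 101111101110111 to get c = 101110101110111.


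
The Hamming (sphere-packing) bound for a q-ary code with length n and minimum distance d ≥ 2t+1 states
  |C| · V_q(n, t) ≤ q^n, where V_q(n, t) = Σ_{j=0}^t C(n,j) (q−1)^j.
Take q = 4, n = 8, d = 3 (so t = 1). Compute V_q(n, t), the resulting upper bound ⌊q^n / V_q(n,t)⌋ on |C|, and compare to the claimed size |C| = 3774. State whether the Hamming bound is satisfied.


V_q(n, t) = 25, q^n = 65536, Hamming bound = 2621, |C| = 3774 > bound (violated).

Step 1: Compute V_q(n, t) = Σ_{j=0}^1 C(n, j) (q−1)^j.
  j = 0: C(8,0)·(3)^0 = 1·1 = 1.
  j = 1: C(8,1)·(3)^1 = 8·3 = 24.
  V_q(n, t) = 1 + 24 = 25.
Step 2: q^n = 4^8 = 65536.
Step 3: Hamming bound ⌊q^n / V_q(n,t)⌋ = ⌊65536/25⌋ = 2621.
Step 4: Compare |C| = 3774 to 2621: violated.
The claimed |C| lies above the Hamming bound, so no 4-ary code of length 8 with d ≥ 3 can have 3774 codewords.


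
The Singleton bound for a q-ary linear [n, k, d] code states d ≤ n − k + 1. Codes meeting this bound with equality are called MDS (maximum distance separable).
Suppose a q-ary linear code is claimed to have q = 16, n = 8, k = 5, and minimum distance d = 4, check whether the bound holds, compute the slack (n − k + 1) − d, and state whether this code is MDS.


Singleton RHS = n − k + 1 = 4, slack = 0, bound satisfied, MDS.

Singleton bound: d ≤ n − k + 1.
Here n = 8, k = 5, so n − k + 1 = 4.
Given d = 4, check d ≤ 4: YES.
Slack = (n − k + 1) − d = 0.
The code is MDS (slack = 0).
Description: the claimed parameters are [8, 5, 4]_16; such a code would be MDS (meets Singleton bound).


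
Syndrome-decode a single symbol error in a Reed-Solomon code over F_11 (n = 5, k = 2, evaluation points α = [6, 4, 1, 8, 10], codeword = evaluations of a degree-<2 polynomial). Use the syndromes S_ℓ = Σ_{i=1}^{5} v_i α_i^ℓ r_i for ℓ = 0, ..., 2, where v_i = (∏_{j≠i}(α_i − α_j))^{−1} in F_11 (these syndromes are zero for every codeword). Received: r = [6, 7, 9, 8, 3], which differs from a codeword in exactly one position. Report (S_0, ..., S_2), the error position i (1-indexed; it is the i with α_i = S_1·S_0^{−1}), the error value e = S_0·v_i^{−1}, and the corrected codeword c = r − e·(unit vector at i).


S = (5, 8, 4), error at position 1, error magnitude e = 4, c = [2, 7, 9, 8, 3].

Step 1: column multipliers v_i = (∏_{j≠i}(α_i − α_j))^{−1} mod 11.
  i = 1 (α = 6): (6−4)(6−1)(6−8)(6−10) = 2·5·(−2)·(−4) = 80 ≡ 3, so v_1 = 3^{−1} = 4 (mod 11).
  i = 2 (α = 4): (4−6)(4−1)(4−8)(4−10) = (−2)·3·(−4)·(−6) = −144 ≡ 10, so v_2 = 10^{−1} = 10 (mod 11).
  i = 3 (α = 1): (1−6)(1−4)(1−8)(1−10) = (−5)·(−3)·(−7)·(−9) = 945 ≡ 10, so v_3 = 10^{−1} = 10 (mod 11).
  i = 4 (α = 8): (8−6)(8−4)(8−1)(8−10) = 2·4·7·(−2) = −112 ≡ 9, so v_4 = 9^{−1} = 5 (mod 11).
  i = 5 (α = 10): (10−6)(10−4)(10−1)(10−8) = 4·6·9·2 = 432 ≡ 3, so v_5 = 3^{−1} = 4 (mod 11).
  v = [4, 10, 10, 5, 4].
Step 2: syndromes of r = [6, 7, 9, 8, 3] (all sums mod 11).
  S_0 = Σ v_i r_i = 4·6 + 10·7 + 10·9 + 5·8 + 4·3 = 236 ≡ 5.
  S_1 = Σ v_i α_i r_i = 4·6·6 + 10·4·7 + 10·1·9 + 5·8·8 + 4·10·3 = 954 ≡ 8.
  α_i^2 mod 11 = [3, 5, 1, 9, 1].
  S_2 = Σ v_i α_i^2 r_i = 4·3·6 + 10·5·7 + 10·1·9 + 5·9·8 + 4·1·3 = 884 ≡ 4.
  S = (5, 8, 4) ≠ 0, so r is not a codeword (an error is present).
Step 3: locate the error. For a single error e at position i, S_ℓ = v_i·e·α_i^ℓ, so α_err = S_1/S_0.
  S_0^{−1} = 5^{−1} = 9 (mod 11), so α_err = 8·9 = 72 ≡ 6 = α_1. Error position i = 1.
  Consistency check: S_2/S_1 = 4·7 = 28 ≡ 6 = α_err ✓ (single-error assumption holds).
Step 4: error magnitude e = S_0/v_1 = S_0·∏_{j≠1}(α_1 − α_j) = 5·3 = 15 ≡ 4 (mod 11).
Step 5: correct position 1: c_1 = r_1 − e = 6 − 4 ≡ 2 (mod 11). Hence c = [2, 7, 9, 8, 3].
  Check: interpolating c through the α_i gives m(x) = 6 + 3·x (degree < 2) with m(α_i) = c_i for every i, so c is indeed a codeword.


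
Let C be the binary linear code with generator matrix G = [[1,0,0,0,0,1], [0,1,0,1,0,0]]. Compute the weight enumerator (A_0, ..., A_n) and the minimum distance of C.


Weight distribution: A_0 = 1, A_2 = 2, A_4 = 1. Minimum distance d = 2.

Enumerate all 2^2 = 4 messages m ∈ F_2^2.
For each, compute codeword c = mG in F_2^6, then tally its weight.
  m = 00 → c = 000000, weight = 0.
  m = 10 → c = 100001, weight = 2.
  m = 01 → c = 010100, weight = 2.
  m = 11 → c = 110101, weight = 4.
Tally weights:
  weight 0: 1 codewords.
  weight 2: 2 codewords.
  weight 4: 1 codewords.
Minimum distance d = smallest w > 0 with A_w > 0 = 2.
Sanity: Σ A_w = 4 = 2^2 = 4 ✓.


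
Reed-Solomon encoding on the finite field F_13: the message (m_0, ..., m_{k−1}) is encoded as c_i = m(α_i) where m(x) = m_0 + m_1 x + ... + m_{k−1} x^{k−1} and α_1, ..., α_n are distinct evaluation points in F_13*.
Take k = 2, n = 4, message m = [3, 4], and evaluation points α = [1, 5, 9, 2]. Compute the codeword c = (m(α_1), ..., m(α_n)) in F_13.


c = [7, 10, 0, 11]

Message polynomial: m(x) = 3 + 4·x (mod 13).
For each evaluation point α_i, compute m(α_i) mod 13:
  α_1 = 1: Horner steps 4 → 7, so m(1) = 7.
  α_2 = 5: Horner steps 4 → 10, so m(5) = 10.
  α_3 = 9: Horner steps 4 → 0, so m(9) = 0.
  α_4 = 2: Horner steps 4 → 11, so m(2) = 11.
Codeword c = [7, 10, 0, 11] ∈ F_13^4.


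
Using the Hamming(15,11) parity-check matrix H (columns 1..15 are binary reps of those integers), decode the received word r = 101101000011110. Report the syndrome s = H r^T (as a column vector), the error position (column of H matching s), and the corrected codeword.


s = (0, 1, 0, 0)^T, error position = 4, corrected codeword c = 101001000011110

Compute s = H r^T mod 2 one row at a time:
  s_1 = 0 + 0 + 0 + 1 + 1 + 1 + 1 + 0 = 4 ≡ 0 (mod 2).
  s_2 = 1 + 0 + 1 + 0 + 1 + 1 + 1 + 0 = 5 ≡ 1 (mod 2).
  s_3 = 0 + 1 + 1 + 0 + 0 + 1 + 1 + 0 = 4 ≡ 0 (mod 2).
  s_4 = 1 + 1 + 0 + 0 + 0 + 1 + 1 + 0 = 4 ≡ 0 (mod 2).
s = (0, 1, 0, 0)^T — this equals column 4 of H (binary 0100), so error is at position 4.
Correct: flip bit 4 of r = 101101000011110 to get c = 101001000011110.


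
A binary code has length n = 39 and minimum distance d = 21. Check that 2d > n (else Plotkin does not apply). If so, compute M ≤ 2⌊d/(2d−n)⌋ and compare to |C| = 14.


Plotkin bound M ≤ 14; given |C| = 14 ≤ bound (satisfied).

Check applicability: 2d = 42, n = 39.
2d − n = 3 > 0, so Plotkin applies.
Compute d/(2d−n) = 21/3 ≈ 7.0000.
⌊d/(2d−n)⌋ = 7.
Plotkin bound: M ≤ 2·7 = 14.
Given |C| = 14, check: satisfied.
This |C| is at the Plotkin bound.


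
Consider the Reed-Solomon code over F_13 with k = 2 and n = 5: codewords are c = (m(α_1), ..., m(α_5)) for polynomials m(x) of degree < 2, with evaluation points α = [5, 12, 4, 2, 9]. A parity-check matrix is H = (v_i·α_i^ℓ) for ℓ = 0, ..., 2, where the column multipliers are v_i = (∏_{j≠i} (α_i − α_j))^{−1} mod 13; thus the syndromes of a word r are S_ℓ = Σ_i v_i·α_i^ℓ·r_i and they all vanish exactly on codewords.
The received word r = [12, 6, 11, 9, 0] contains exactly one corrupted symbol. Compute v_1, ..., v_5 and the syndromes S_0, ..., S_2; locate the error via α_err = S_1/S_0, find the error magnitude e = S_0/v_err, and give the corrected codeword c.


S = (4, 10, 12), error at position 5, error magnitude e = 10, c = [12, 6, 11, 9, 3].

Step 1: column multipliers v_i = (∏_{j≠i}(α_i − α_j))^{−1} mod 13.
  i = 1 (α = 5): (5−12)(5−4)(5−2)(5−9) = (−7)·1·3·(−4) = 84 ≡ 6, so v_1 = 6^{−1} = 11 (mod 13).
  i = 2 (α = 12): (12−5)(12−4)(12−2)(12−9) = 7·8·10·3 = 1680 ≡ 3, so v_2 = 3^{−1} = 9 (mod 13).
  i = 3 (α = 4): (4−5)(4−12)(4−2)(4−9) = (−1)·(−8)·2·(−5) = −80 ≡ 11, so v_3 = 11^{−1} = 6 (mod 13).
  i = 4 (α = 2): (2−5)(2−12)(2−4)(2−9) = (−3)·(−10)·(−2)·(−7) = 420 ≡ 4, so v_4 = 4^{−1} = 10 (mod 13).
  i = 5 (α = 9): (9−5)(9−12)(9−4)(9−2) = 4·(−3)·5·7 = −420 ≡ 9, so v_5 = 9^{−1} = 3 (mod 13).
  v = [11, 9, 6, 10, 3].
Step 2: syndromes of r = [12, 6, 11, 9, 0] (all sums mod 13).
  S_0 = Σ v_i r_i = 11·12 + 9·6 + 6·11 + 10·9 + 3·0 = 342 ≡ 4.
  S_1 = Σ v_i α_i r_i = 11·5·12 + 9·12·6 + 6·4·11 + 10·2·9 + 3·9·0 = 1752 ≡ 10.
  α_i^2 mod 13 = [12, 1, 3, 4, 3].
  S_2 = Σ v_i α_i^2 r_i = 11·12·12 + 9·1·6 + 6·3·11 + 10·4·9 + 3·3·0 = 2196 ≡ 12.
  S = (4, 10, 12) ≠ 0, so r is not a codeword (an error is present).
Step 3: locate the error. For a single error e at position i, S_ℓ = v_i·e·α_i^ℓ, so α_err = S_1/S_0.
  S_0^{−1} = 4^{−1} = 10 (mod 13), so α_err = 10·10 = 100 ≡ 9 = α_5. Error position i = 5.
  Consistency check: S_2/S_1 = 12·4 = 48 ≡ 9 = α_err ✓ (single-error assumption holds).
Step 4: error magnitude e = S_0/v_5 = S_0·∏_{j≠5}(α_5 − α_j) = 4·9 = 36 ≡ 10 (mod 13).
Step 5: correct position 5: c_5 = r_5 − e = 0 − 10 ≡ 3 (mod 13). Hence c = [12, 6, 11, 9, 3].
  Check: interpolating c through the α_i gives m(x) = 7 + 1·x (degree < 2) with m(α_i) = c_i for every i, so c is indeed a codeword.


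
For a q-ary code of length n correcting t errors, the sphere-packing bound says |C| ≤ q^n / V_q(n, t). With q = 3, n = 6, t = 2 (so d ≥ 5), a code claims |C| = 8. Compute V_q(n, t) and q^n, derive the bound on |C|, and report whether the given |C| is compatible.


V_q(n, t) = 73, q^n = 729, Hamming bound = 9, |C| = 8 ≤ bound (satisfied).

Step 1: Compute V_q(n, t) = Σ_{j=0}^2 C(n, j) (q−1)^j.
  j = 0: C(6,0)·(2)^0 = 1·1 = 1.
  j = 1: C(6,1)·(2)^1 = 6·2 = 12.
  j = 2: C(6,2)·(2)^2 = 15·4 = 60.
  V_q(n, t) = 1 + 12 + 60 = 73.
Step 2: q^n = 3^6 = 729.
Step 3: Hamming bound ⌊q^n / V_q(n,t)⌋ = ⌊729/73⌋ = 9.
Step 4: Compare |C| = 8 to 9: satisfied.
The claimed |C| lies below the Hamming bound.


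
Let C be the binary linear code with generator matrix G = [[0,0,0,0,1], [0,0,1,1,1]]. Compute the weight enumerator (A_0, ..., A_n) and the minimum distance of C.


Weight distribution: A_0 = 1, A_1 = 1, A_2 = 1, A_3 = 1. Minimum distance d = 1.

Enumerate all 2^2 = 4 messages m ∈ F_2^2.
For each, compute codeword c = mG in F_2^5, then tally its weight.
  m = 00 → c = 00000, weight = 0.
  m = 10 → c = 00001, weight = 1.
  m = 01 → c = 00111, weight = 3.
  m = 11 → c = 00110, weight = 2.
Tally weights:
  weight 0: 1 codewords.
  weight 1: 1 codewords.
  weight 2: 1 codewords.
  weight 3: 1 codewords.
Minimum distance d = smallest w > 0 with A_w > 0 = 1.
Sanity: Σ A_w = 4 = 2^2 = 4 ✓.


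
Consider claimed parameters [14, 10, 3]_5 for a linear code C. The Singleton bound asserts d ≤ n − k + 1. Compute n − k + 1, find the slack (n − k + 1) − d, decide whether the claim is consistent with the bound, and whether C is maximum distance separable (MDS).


Singleton RHS = n − k + 1 = 5, slack = 2, bound satisfied, not MDS.

Singleton bound: d ≤ n − k + 1.
Here n = 14, k = 10, so n − k + 1 = 5.
Given d = 3, check d ≤ 5: YES.
Slack = (n − k + 1) − d = 2.
The code is NOT MDS (slack = 2 > 0).
Description: the claimed parameters are [14, 10, 3]_5; such a code would be non-MDS.


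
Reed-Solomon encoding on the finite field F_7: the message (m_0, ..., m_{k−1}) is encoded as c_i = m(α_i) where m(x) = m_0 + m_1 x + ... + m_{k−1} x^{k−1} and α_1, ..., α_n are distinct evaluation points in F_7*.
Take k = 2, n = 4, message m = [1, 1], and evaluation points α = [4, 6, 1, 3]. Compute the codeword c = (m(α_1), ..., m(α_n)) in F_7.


c = [5, 0, 2, 4]

Message polynomial: m(x) = 1 + 1·x (mod 7).
For each evaluation point α_i, compute m(α_i) mod 7:
  α_1 = 4: Horner steps 1 → 5, so m(4) = 5.
  α_2 = 6: Horner steps 1 → 0, so m(6) = 0.
  α_3 = 1: Horner steps 1 → 2, so m(1) = 2.
  α_4 = 3: Horner steps 1 → 4, so m(3) = 4.
Codeword c = [5, 0, 2, 4] ∈ F_7^4.


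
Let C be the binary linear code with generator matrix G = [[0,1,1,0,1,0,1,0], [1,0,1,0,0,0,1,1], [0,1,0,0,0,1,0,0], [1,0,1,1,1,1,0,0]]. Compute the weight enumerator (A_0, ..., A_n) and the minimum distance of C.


Weight distribution: A_0 = 1, A_2 = 1, A_3 = 2, A_4 = 5, A_5 = 6, A_6 = 1. Minimum distance d = 2.

Enumerate all 2^4 = 16 messages m ∈ F_2^4.
For each, compute codeword c = mG in F_2^8, then tally its weight.
  m = 0000 → c = 00000000, weight = 0.
  m = 1000 → c = 01101010, weight = 4.
  m = 0100 → c = 10100011, weight = 4.
  m = 1100 → c = 11001001, weight = 4.
  m = 0010 → c = 01000100, weight = 2.
  m = 1010 → c = 00101110, weight = 4.
  m = 0110 → c = 11100111, weight = 6.
  m = 1110 → c = 10001101, weight = 4.
  m = 0001 → c = 10111100, weight = 5.
  m = 1001 → c = 11010110, weight = 5.
  m = 0101 → c = 00011111, weight = 5.
  m = 1101 → c = 01110101, weight = 5.
  m = 0011 → c = 11111000, weight = 5.
  m = 1011 → c = 10010010, weight = 3.
  m = 0111 → c = 01011011, weight = 5.
  m = 1111 → c = 00110001, weight = 3.
Tally weights:
  weight 0: 1 codewords.
  weight 2: 1 codewords.
  weight 3: 2 codewords.
  weight 4: 5 codewords.
  weight 5: 6 codewords.
  weight 6: 1 codewords.
Minimum distance d = smallest w > 0 with A_w > 0 = 2.
Sanity: Σ A_w = 16 = 2^4 = 16 ✓.


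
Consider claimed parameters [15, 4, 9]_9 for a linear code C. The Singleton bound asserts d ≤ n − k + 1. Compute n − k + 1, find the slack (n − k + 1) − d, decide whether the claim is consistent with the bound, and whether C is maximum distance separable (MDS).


Singleton RHS = n − k + 1 = 12, slack = 3, bound satisfied, not MDS.

Singleton bound: d ≤ n − k + 1.
Here n = 15, k = 4, so n − k + 1 = 12.
Given d = 9, check d ≤ 12: YES.
Slack = (n − k + 1) − d = 3.
The code is NOT MDS (slack = 3 > 0).
Description: the claimed parameters are [15, 4, 9]_9; such a code would be non-MDS.


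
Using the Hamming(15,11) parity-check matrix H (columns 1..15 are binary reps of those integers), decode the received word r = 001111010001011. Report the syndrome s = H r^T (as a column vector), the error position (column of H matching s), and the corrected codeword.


s = (0, 0, 0, 1)^T, error position = 1, corrected codeword c = 101111010001011

Compute s = H r^T mod 2 one row at a time:
  s_1 = 1 + 0 + 0 + 0 + 1 + 0 + 1 + 1 = 4 ≡ 0 (mod 2).
  s_2 = 1 + 1 + 1 + 0 + 1 + 0 + 1 + 1 = 6 ≡ 0 (mod 2).
  s_3 = 0 + 1 + 1 + 0 + 0 + 0 + 1 + 1 = 4 ≡ 0 (mod 2).
  s_4 = 0 + 1 + 1 + 0 + 0 + 0 + 0 + 1 = 3 ≡ 1 (mod 2).
s = (0, 0, 0, 1)^T — this equals column 1 of H (binary 0001), so error is at position 1.
Correct: flip bit 1 of r = 001111010001011 to get c = 101111010001011.


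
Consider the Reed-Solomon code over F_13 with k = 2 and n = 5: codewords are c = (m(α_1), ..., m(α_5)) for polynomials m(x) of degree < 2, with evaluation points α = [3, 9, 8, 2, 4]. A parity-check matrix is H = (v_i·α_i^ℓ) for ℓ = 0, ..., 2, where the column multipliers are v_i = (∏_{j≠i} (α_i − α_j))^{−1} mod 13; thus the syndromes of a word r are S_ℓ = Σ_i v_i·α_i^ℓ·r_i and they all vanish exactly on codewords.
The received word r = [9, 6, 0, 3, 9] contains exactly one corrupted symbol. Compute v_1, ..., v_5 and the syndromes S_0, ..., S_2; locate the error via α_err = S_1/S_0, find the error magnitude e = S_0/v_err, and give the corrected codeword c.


S = (7, 2, 8), error at position 5, error magnitude e = 7, c = [9, 6, 0, 3, 2].

Step 1: column multipliers v_i = (∏_{j≠i}(α_i − α_j))^{−1} mod 13.
  i = 1 (α = 3): (3−9)(3−8)(3−2)(3−4) = (−6)·(−5)·1·(−1) = −30 ≡ 9, so v_1 = 9^{−1} = 3 (mod 13).
  i = 2 (α = 9): (9−3)(9−8)(9−2)(9−4) = 6·1·7·5 = 210 ≡ 2, so v_2 = 2^{−1} = 7 (mod 13).
  i = 3 (α = 8): (8−3)(8−9)(8−2)(8−4) = 5·(−1)·6·4 = −120 ≡ 10, so v_3 = 10^{−1} = 4 (mod 13).
  i = 4 (α = 2): (2−3)(2−9)(2−8)(2−4) = (−1)·(−7)·(−6)·(−2) = 84 ≡ 6, so v_4 = 6^{−1} = 11 (mod 13).
  i = 5 (α = 4): (4−3)(4−9)(4−8)(4−2) = 1·(−5)·(−4)·2 = 40 ≡ 1, so v_5 = 1^{−1} = 1 (mod 13).
  v = [3, 7, 4, 11, 1].
Step 2: syndromes of r = [9, 6, 0, 3, 9] (all sums mod 13).
  S_0 = Σ v_i r_i = 3·9 + 7·6 + 4·0 + 11·3 + 1·9 = 111 ≡ 7.
  S_1 = Σ v_i α_i r_i = 3·3·9 + 7·9·6 + 4·8·0 + 11·2·3 + 1·4·9 = 561 ≡ 2.
  α_i^2 mod 13 = [9, 3, 12, 4, 3].
  S_2 = Σ v_i α_i^2 r_i = 3·9·9 + 7·3·6 + 4·12·0 + 11·4·3 + 1·3·9 = 528 ≡ 8.
  S = (7, 2, 8) ≠ 0, so r is not a codeword (an error is present).
Step 3: locate the error. For a single error e at position i, S_ℓ = v_i·e·α_i^ℓ, so α_err = S_1/S_0.
  S_0^{−1} = 7^{−1} = 2 (mod 13), so α_err = 2·2 = 4 ≡ 4 = α_5. Error position i = 5.
  Consistency check: S_2/S_1 = 8·7 = 56 ≡ 4 = α_err ✓ (single-error assumption holds).
Step 4: error magnitude e = S_0/v_5 = S_0·∏_{j≠5}(α_5 − α_j) = 7·1 = 7 ≡ 7 (mod 13).
Step 5: correct position 5: c_5 = r_5 − e = 9 − 7 ≡ 2 (mod 13). Hence c = [9, 6, 0, 3, 2].
  Check: interpolating c through the α_i gives m(x) = 4 + 6·x (degree < 2) with m(α_i) = c_i for every i, so c is indeed a codeword.


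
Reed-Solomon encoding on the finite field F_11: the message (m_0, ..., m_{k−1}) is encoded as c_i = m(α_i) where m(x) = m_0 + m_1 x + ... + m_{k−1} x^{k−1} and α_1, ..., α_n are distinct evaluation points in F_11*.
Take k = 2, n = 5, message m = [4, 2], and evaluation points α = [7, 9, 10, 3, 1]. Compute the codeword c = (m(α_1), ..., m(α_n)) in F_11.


c = [7, 0, 2, 10, 6]

Message polynomial: m(x) = 4 + 2·x (mod 11).
For each evaluation point α_i, compute m(α_i) mod 11:
  α_1 = 7: Horner steps 2 → 7, so m(7) = 7.
  α_2 = 9: Horner steps 2 → 0, so m(9) = 0.
  α_3 = 10: Horner steps 2 → 2, so m(10) = 2.
  α_4 = 3: Horner steps 2 → 10, so m(3) = 10.
  α_5 = 1: Horner steps 2 → 6, so m(1) = 6.
Codeword c = [7, 0, 2, 10, 6] ∈ F_11^5.


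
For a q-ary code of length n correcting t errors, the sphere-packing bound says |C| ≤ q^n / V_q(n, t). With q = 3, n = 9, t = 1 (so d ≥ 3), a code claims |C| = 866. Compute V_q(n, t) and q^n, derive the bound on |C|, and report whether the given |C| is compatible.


V_q(n, t) = 19, q^n = 19683, Hamming bound = 1035, |C| = 866 ≤ bound (satisfied).

Step 1: Compute V_q(n, t) = Σ_{j=0}^1 C(n, j) (q−1)^j.
  j = 0: C(9,0)·(2)^0 = 1·1 = 1.
  j = 1: C(9,1)·(2)^1 = 9·2 = 18.
  V_q(n, t) = 1 + 18 = 19.
Step 2: q^n = 3^9 = 19683.
Step 3: Hamming bound ⌊q^n / V_q(n,t)⌋ = ⌊19683/19⌋ = 1035.
Step 4: Compare |C| = 866 to 1035: satisfied.
The claimed |C| lies below the Hamming bound.


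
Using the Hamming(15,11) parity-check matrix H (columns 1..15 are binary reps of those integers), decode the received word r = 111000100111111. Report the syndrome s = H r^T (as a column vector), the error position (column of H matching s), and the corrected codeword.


s = (0, 1, 1, 0)^T, error position = 6, corrected codeword c = 111001100111111

Compute s = H r^T mod 2 one row at a time:
  s_1 = 0 + 0 + 1 + 1 + 1 + 1 + 1 + 1 = 6 ≡ 0 (mod 2).
  s_2 = 0 + 0 + 0 + 1 + 1 + 1 + 1 + 1 = 5 ≡ 1 (mod 2).
  s_3 = 1 + 1 + 0 + 1 + 1 + 1 + 1 + 1 = 7 ≡ 1 (mod 2).
  s_4 = 1 + 1 + 0 + 1 + 0 + 1 + 1 + 1 = 6 ≡ 0 (mod 2).
s = (0, 1, 1, 0)^T — this equals column 6 of H (binary 0110), so error is at position 6.
Correct: flip bit 6 of r = 111000100111111 to get c = 111001100111111.


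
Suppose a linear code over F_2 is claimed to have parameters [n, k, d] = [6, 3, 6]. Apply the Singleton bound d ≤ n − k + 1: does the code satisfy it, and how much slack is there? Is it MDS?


Singleton RHS = n − k + 1 = 4, slack = -2, bound violated (no such code; not MDS).

Singleton bound: d ≤ n − k + 1.
Here n = 6, k = 3, so n − k + 1 = 4.
Given d = 6, check d ≤ 4: NO.
Slack = (n − k + 1) − d = -2.
The slack is negative: d = 6 exceeds n − k + 1 = 4 by 2, so the Singleton bound is violated and no linear [6, 3, 6]_2 code can exist. In particular it is not MDS (MDS requires d = n − k + 1 exactly).
Description: the claimed parameters are [6, 3, 6]_2; such a code would be impossible (violates the Singleton bound).


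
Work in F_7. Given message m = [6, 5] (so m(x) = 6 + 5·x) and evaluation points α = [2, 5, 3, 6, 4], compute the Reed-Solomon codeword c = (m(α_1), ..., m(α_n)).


c = [2, 3, 0, 1, 5]

Message polynomial: m(x) = 6 + 5·x (mod 7).
For each evaluation point α_i, compute m(α_i) mod 7:
  α_1 = 2: Horner steps 5 → 2, so m(2) = 2.
  α_2 = 5: Horner steps 5 → 3, so m(5) = 3.
  α_3 = 3: Horner steps 5 → 0, so m(3) = 0.
  α_4 = 6: Horner steps 5 → 1, so m(6) = 1.
  α_5 = 4: Horner steps 5 → 5, so m(4) = 5.
Codeword c = [2, 3, 0, 1, 5] ∈ F_7^5.


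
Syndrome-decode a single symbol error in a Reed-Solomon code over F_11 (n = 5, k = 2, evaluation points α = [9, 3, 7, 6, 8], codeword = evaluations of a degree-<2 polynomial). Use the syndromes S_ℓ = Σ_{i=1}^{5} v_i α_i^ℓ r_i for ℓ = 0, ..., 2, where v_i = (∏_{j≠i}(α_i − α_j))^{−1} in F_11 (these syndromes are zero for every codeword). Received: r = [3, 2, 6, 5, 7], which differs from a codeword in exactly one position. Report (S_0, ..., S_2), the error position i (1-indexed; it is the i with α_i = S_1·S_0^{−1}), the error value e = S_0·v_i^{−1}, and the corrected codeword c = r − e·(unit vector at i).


S = (2, 7, 8), error at position 1, error magnitude e = 6, c = [8, 2, 6, 5, 7].

Step 1: column multipliers v_i = (∏_{j≠i}(α_i − α_j))^{−1} mod 11.
  i = 1 (α = 9): (9−3)(9−7)(9−6)(9−8) = 6·2·3·1 = 36 ≡ 3, so v_1 = 3^{−1} = 4 (mod 11).
  i = 2 (α = 3): (3−9)(3−7)(3−6)(3−8) = (−6)·(−4)·(−3)·(−5) = 360 ≡ 8, so v_2 = 8^{−1} = 7 (mod 11).
  i = 3 (α = 7): (7−9)(7−3)(7−6)(7−8) = (−2)·4·1·(−1) = 8 ≡ 8, so v_3 = 8^{−1} = 7 (mod 11).
  i = 4 (α = 6): (6−9)(6−3)(6−7)(6−8) = (−3)·3·(−1)·(−2) = −18 ≡ 4, so v_4 = 4^{−1} = 3 (mod 11).
  i = 5 (α = 8): (8−9)(8−3)(8−7)(8−6) = (−1)·5·1·2 = −10 ≡ 1, so v_5 = 1^{−1} = 1 (mod 11).
  v = [4, 7, 7, 3, 1].
Step 2: syndromes of r = [3, 2, 6, 5, 7] (all sums mod 11).
  S_0 = Σ v_i r_i = 4·3 + 7·2 + 7·6 + 3·5 + 1·7 = 90 ≡ 2.
  S_1 = Σ v_i α_i r_i = 4·9·3 + 7·3·2 + 7·7·6 + 3·6·5 + 1·8·7 = 590 ≡ 7.
  α_i^2 mod 11 = [4, 9, 5, 3, 9].
  S_2 = Σ v_i α_i^2 r_i = 4·4·3 + 7·9·2 + 7·5·6 + 3·3·5 + 1·9·7 = 492 ≡ 8.
  S = (2, 7, 8) ≠ 0, so r is not a codeword (an error is present).
Step 3: locate the error. For a single error e at position i, S_ℓ = v_i·e·α_i^ℓ, so α_err = S_1/S_0.
  S_0^{−1} = 2^{−1} = 6 (mod 11), so α_err = 7·6 = 42 ≡ 9 = α_1. Error position i = 1.
  Consistency check: S_2/S_1 = 8·8 = 64 ≡ 9 = α_err ✓ (single-error assumption holds).
Step 4: error magnitude e = S_0/v_1 = S_0·∏_{j≠1}(α_1 − α_j) = 2·3 = 6 ≡ 6 (mod 11).
Step 5: correct position 1: c_1 = r_1 − e = 3 − 6 ≡ 8 (mod 11). Hence c = [8, 2, 6, 5, 7].
  Check: interpolating c through the α_i gives m(x) = 10 + 1·x (degree < 2) with m(α_i) = c_i for every i, so c is indeed a codeword.


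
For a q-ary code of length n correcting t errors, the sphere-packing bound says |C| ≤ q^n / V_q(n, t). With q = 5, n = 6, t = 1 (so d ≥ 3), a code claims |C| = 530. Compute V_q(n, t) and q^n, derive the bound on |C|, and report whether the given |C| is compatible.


V_q(n, t) = 25, q^n = 15625, Hamming bound = 625, |C| = 530 ≤ bound (satisfied).

Step 1: Compute V_q(n, t) = Σ_{j=0}^1 C(n, j) (q−1)^j.
  j = 0: C(6,0)·(4)^0 = 1·1 = 1.
  j = 1: C(6,1)·(4)^1 = 6·4 = 24.
  V_q(n, t) = 1 + 24 = 25.
Step 2: q^n = 5^6 = 15625.
Step 3: Hamming bound ⌊q^n / V_q(n,t)⌋ = ⌊15625/25⌋ = 625.
Step 4: Compare |C| = 530 to 625: satisfied.
The claimed |C| lies below the Hamming bound.
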